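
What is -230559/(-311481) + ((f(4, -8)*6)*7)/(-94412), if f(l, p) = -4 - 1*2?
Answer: 1820502460/2450628681 ≈ 0.74287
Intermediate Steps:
f(l, p) = -6 (f(l, p) = -4 - 2 = -6)
-230559/(-311481) + ((f(4, -8)*6)*7)/(-94412) = -230559/(-311481) + (-6*6*7)/(-94412) = -230559*(-1/311481) - 36*7*(-1/94412) = 76853/103827 - 252*(-1/94412) = 76853/103827 + 63/23603 = 1820502460/2450628681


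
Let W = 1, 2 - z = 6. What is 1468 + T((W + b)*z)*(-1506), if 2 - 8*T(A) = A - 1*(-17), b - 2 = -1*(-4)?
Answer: -3917/4 ≈ -979.25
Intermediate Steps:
z = -4 (z = 2 - 1*6 = 2 - 6 = -4)
b = 6 (b = 2 - 1*(-4) = 2 + 4 = 6)
T(A) = -15/8 - A/8 (T(A) = ¼ - (A - 1*(-17))/8 = ¼ - (A + 17)/8 = ¼ - (17 + A)/8 = ¼ + (-17/8 - A/8) = -15/8 - A/8)
1468 + T((W + b)*z)*(-1506) = 1468 + (-15/8 - (1 + 6)*(-4)/8)*(-1506) = 1468 + (-15/8 - 7*(-4)/8)*(-1506) = 1468 + (-15/8 - ⅛*(-28))*(-1506) = 1468 + (-15/8 + 7/2)*(-1506) = 1468 + (13/8)*(-1506) = 1468 - 9789/4 = -3917/4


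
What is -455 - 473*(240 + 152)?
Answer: -185871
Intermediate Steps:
-455 - 473*(240 + 152) = -455 - 473*392 = -455 - 185416 = -185871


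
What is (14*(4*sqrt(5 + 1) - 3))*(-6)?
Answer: 252 - 336*sqrt(6) ≈ -571.03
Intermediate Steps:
(14*(4*sqrt(5 + 1) - 3))*(-6) = (14*(4*sqrt(6) - 3))*(-6) = (14*(-3 + 4*sqrt(6)))*(-6) = (-42 + 56*sqrt(6))*(-6) = 252 - 336*sqrt(6)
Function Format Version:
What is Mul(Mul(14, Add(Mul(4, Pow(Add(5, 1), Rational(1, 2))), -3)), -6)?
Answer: Add(252, Mul(-336, Pow(6, Rational(1, 2)))) ≈ -571.03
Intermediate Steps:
Mul(Mul(14, Add(Mul(4, Pow(Add(5, 1), Rational(1, 2))), -3)), -6) = Mul(Mul(14, Add(Mul(4, Pow(6, Rational(1, 2))), -3)), -6) = Mul(Mul(14, Add(-3, Mul(4, Pow(6, Rational(1, 2))))), -6) = Mul(Add(-42, Mul(56, Pow(6, Rational(1, 2)))), -6) = Add(252, Mul(-336, Pow(6, Rational(1, 2))))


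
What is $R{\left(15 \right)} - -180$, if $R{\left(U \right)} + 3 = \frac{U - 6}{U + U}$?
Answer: $\frac{1773}{10} \approx 177.3$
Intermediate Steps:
$R{\left(U \right)} = -3 + \frac{-6 + U}{2 U}$ ($R{\left(U \right)} = -3 + \frac{U - 6}{U + U} = -3 + \frac{-6 + U}{2 U}$)
$R{\left(15 \right)} - -180 = \left(- \frac{5}{2} - \frac{3}{15}\right) - -180 = \left(- \frac{5}{2} - \frac{1}{5}\right) + 180 = - \frac{27}{10} + 180 = \frac{1773}{10}$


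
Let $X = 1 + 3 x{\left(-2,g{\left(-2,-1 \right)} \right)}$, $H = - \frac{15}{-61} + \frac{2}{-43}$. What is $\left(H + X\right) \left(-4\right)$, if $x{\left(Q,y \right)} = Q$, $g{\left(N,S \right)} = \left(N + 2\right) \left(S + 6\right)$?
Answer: $\frac{50368}{2623} \approx 19.202$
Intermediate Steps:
$g{\left(N,S \right)} = \left(2 + N\right) \left(6 + S\right)$
$H = \frac{523}{2623}$ ($H = \left(-15\right) \left(- \frac{1}{61}\right) + 2 \left(- \frac{1}{43}\right) = \frac{15}{61} - \frac{2}{43} = \frac{523}{2623} \approx 0.19939$)
$X = -5$ ($X = 1 + 3 \left(-2\right) = 1 - 6 = -5$)
$\left(H + X\right) \left(-4\right) = \left(\frac{523}{2623} - 5\right) \left(-4\right) = \left(- \frac{12592}{2623}\right) \left(-4\right) = \frac{50368}{2623}$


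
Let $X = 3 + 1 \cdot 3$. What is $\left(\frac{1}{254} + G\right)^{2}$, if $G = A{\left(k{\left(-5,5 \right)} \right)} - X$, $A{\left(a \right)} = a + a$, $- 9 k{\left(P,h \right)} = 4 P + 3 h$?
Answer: $\frac{124701889}{5225796} \approx 23.863$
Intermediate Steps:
$k{\left(P,h \right)} = - \frac{4 P}{9} - \frac{h}{3}$ ($k{\left(P,h \right)} = - \frac{4 P + 3 h}{9} = - \frac{3 h + 4 P}{9} = - \frac{4 P}{9} - \frac{h}{3}$)
$A{\left(a \right)} = 2 a$
$X = 6$ ($X = 3 + 3 = 6$)
$G = - \frac{44}{9}$ ($G = 2 \left(\left(- \frac{4}{9}\right) \left(-5\right) - \frac{5}{3}\right) - 6 = 2 \left(\frac{20}{9} - \frac{5}{3}\right) - 6 = 2 \cdot \frac{5}{9} - 6 = \frac{10}{9} - 6 = - \frac{44}{9} \approx -4.8889$)
$\left(\frac{1}{254} + G\right)^{2} = \left(\frac{1}{254} - \frac{44}{9}\right)^{2} = \left(- \frac{11167}{2286}\right)^{2} = \frac{124701889}{5225796}$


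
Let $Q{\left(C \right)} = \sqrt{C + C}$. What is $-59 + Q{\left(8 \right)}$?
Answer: $-55$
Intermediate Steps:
$Q{\left(C \right)} = \sqrt{2} \sqrt{C}$ ($Q{\left(C \right)} = \sqrt{2 C} = \sqrt{2} \sqrt{C}$)
$-59 + Q{\left(8 \right)} = -59 + \sqrt{2} \sqrt{8} = -59 + \sqrt{2} \cdot 2 \sqrt{2} = -59 + 4 = -55$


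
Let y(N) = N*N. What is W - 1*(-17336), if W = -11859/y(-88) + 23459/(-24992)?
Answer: 9530390777/549824 ≈ 17334.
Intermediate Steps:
y(N) = N**2
W = -1358087/549824 (W = -11859/((-88)**2) + 23459/(-24992) = -11859/7744 + 23459*(-1/24992) = -11859*1/7744 - 23459/24992 = -11859/7744 - 23459/24992 = -1358087/549824 ≈ -2.4700)
W - 1*(-17336) = -1358087/549824 - 1*(-17336) = -1358087/549824 + 17336 = 9530390777/549824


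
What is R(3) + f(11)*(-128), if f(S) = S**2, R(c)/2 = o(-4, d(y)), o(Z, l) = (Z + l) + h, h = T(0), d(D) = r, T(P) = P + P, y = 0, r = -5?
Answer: -15506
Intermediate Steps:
T(P) = 2*P
d(D) = -5
h = 0 (h = 2*0 = 0)
o(Z, l) = Z + l (o(Z, l) = (Z + l) + 0 = Z + l)
R(c) = -18 (R(c) = 2*(-4 - 5) = 2*(-9) = -18)
R(3) + f(11)*(-128) = -18 + 11**2*(-128) = -18 + 121*(-128) = -18 - 15488 = -15506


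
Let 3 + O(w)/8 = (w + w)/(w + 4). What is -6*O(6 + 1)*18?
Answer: 16416/11 ≈ 1492.4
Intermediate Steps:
O(w) = -24 + 16*w/(4 + w) (O(w) = -24 + 8*((w + w)/(w + 4)) = -24 + 8*((2*w)/(4 + w)) = -24 + 8*(2*w/(4 + w)) = -24 + 16*w/(4 + w))
-6*O(6 + 1)*18 = -48*(-12 - (6 + 1))/(4 + (6 + 1))*18 = -48*(-12 - 1*7)/(4 + 7)*18 = -48*(-12 - 7)/11*18 = -48*(-19)/11*18 = -6*(-152/11)*18 = (912/11)*18 = 16416/11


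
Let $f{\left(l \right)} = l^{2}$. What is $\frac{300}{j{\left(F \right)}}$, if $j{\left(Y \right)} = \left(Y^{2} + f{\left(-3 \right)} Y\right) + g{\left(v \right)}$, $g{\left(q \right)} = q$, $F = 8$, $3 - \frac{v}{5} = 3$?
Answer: $\frac{75}{34} \approx 2.2059$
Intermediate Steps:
$v = 0$ ($v = 15 - 15 = 0$)
$j{\left(Y \right)} = Y^{2} + 9 Y$ ($j{\left(Y \right)} = \left(Y^{2} + \left(-3\right)^{2} Y\right) + 0 = \left(Y^{2} + 9 Y\right) + 0 = Y^{2} + 9 Y$)
$\frac{300}{j{\left(F \right)}} = \frac{300}{8 \left(9 + 8\right)} = \frac{300}{8 \cdot 17} = \frac{300}{136} = 300 \cdot \frac{1}{136} = \frac{75}{34}$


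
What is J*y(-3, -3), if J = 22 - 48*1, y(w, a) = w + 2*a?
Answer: 234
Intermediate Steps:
J = -26 (J = 22 - 48 = -26)
J*y(-3, -3) = -26*(-3 + 2*(-3)) = -26*(-3 - 6) = -26*(-9) = 234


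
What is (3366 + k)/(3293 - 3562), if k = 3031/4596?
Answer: -15473167/1236324 ≈ -12.515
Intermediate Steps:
k = 3031/4596 (k = 3031*(1/4596) = 3031/4596 ≈ 0.65949)
(3366 + k)/(3293 - 3562) = (3366 + 3031/4596)/(3293 - 3562) = (15473167/4596)/(-269) = (15473167/4596)*(-1/269) = -15473167/1236324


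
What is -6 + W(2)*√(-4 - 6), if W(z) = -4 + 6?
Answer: -6 + 2*I*√10 ≈ -6.0 + 6.3246*I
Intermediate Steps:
W(z) = 2
-6 + W(2)*√(-4 - 6) = -6 + 2*√(-4 - 6) = -6 + 2*√(-10) = -6 + 2*(I*√10) = -6 + 2*I*√10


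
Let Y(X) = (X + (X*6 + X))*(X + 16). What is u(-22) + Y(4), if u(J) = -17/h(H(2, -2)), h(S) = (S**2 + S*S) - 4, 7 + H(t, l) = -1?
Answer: 79343/124 ≈ 639.86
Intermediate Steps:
H(t, l) = -8 (H(t, l) = -7 - 1 = -8)
h(S) = -4 + 2*S**2 (h(S) = (S**2 + S**2) - 4 = 2*S**2 - 4 = -4 + 2*S**2)
u(J) = -17/124 (u(J) = -17/(-4 + 2*(-8)**2) = -17/(-4 + 2*64) = -17/(-4 + 128) = -17/124)
Y(X) = 8*X*(16 + X) (Y(X) = (X + (6*X + X))*(16 + X) = (X + 7*X)*(16 + X) = (8*X)*(16 + X) = 8*X*(16 + X))
u(-22) + Y(4) = -17/124 + 8*4*(16 + 4) = -17/124 + 8*4*20 = -17/124 + 640 = 79343/124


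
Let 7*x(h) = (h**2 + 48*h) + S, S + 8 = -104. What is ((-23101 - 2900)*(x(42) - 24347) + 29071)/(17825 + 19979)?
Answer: 309725447/18902 ≈ 16386.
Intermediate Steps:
S = -112 (S = -8 - 104 = -112)
x(h) = -16 + h**2/7 + 48*h/7 (x(h) = ((h**2 + 48*h) - 112)/7 = (-112 + h**2 + 48*h)/7 = -16 + h**2/7 + 48*h/7)
((-23101 - 2900)*(x(42) - 24347) + 29071)/(17825 + 19979) = ((-23101 - 2900)*((-16 + (1/7)*42**2 + (48/7)*42) - 24347) + 29071)/(17825 + 19979) = (-26001*((-16 + (1/7)*1764 + 288) - 24347) + 29071)/37804 = (-26001*((-16 + 252 + 288) - 24347) + 29071)*(1/37804) = (-26001*(524 - 24347) + 29071)*(1/37804) = (-26001*(-23823) + 29071)*(1/37804) = (619421823 + 29071)*(1/37804) = 619450894*(1/37804) = 309725447/18902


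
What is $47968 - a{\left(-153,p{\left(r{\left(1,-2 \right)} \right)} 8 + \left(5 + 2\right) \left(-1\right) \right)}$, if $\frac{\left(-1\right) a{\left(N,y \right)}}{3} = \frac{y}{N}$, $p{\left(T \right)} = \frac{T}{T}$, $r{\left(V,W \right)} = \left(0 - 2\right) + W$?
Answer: $\frac{2446367}{51} \approx 47968.0$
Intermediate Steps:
$r{\left(V,W \right)} = -2 + W$
$p{\left(T \right)} = 1$
$a{\left(N,y \right)} = - \frac{3 y}{N}$ ($a{\left(N,y \right)} = - 3 \frac{y}{N} = - \frac{3 y}{N}$)
$47968 - a{\left(-153,p{\left(r{\left(1,-2 \right)} \right)} 8 + \left(5 + 2\right) \left(-1\right) \right)} = 47968 - - \frac{3 \left(1 \cdot 8 + \left(5 + 2\right) \left(-1\right)\right)}{-153} = 47968 - \left(-3\right) \left(8 + 7 \left(-1\right)\right) \left(- \frac{1}{153}\right) = 47968 - \left(-3\right) \left(8 - 7\right) \left(- \frac{1}{153}\right) = 47968 - \left(-3\right) 1 \left(- \frac{1}{153}\right) = 47968 - \frac{1}{51} = \frac{2446367}{51}$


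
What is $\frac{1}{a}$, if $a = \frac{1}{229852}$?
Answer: $229852$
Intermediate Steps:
$a = \frac{1}{229852} \approx 4.3506 \cdot 10^{-6}$
$\frac{1}{a} = \frac{1}{\frac{1}{229852}} = 229852$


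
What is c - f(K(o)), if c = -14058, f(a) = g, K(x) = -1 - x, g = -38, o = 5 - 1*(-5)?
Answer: -14020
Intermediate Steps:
o = 10 (o = 5 + 5 = 10)
f(a) = -38
c - f(K(o)) = -14058 - 1*(-38) = -14058 + 38 = -14020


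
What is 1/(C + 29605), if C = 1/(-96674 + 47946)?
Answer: 48728/1442592439 ≈ 3.3778e-5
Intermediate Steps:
C = -1/48728 (C = 1/(-48728) = -1/48728 ≈ -2.0522e-5)
1/(C + 29605) = 1/(-1/48728 + 29605) = 1/(1442592439/48728) = 48728/1442592439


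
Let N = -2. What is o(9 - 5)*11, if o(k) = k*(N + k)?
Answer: 88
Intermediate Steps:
o(k) = k*(-2 + k)
o(9 - 5)*11 = ((9 - 5)*(-2 + (9 - 5)))*11 = (4*(-2 + 4))*11 = (4*2)*11 = 8*11 = 88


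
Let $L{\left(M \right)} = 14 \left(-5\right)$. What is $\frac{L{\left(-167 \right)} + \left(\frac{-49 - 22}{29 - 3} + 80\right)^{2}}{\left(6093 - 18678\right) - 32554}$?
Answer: $- \frac{3988761}{30513964} \approx -0.13072$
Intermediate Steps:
$L{\left(M \right)} = -70$
$\frac{L{\left(-167 \right)} + \left(\frac{-49 - 22}{29 - 3} + 80\right)^{2}}{\left(6093 - 18678\right) - 32554} = \frac{-70 + \left(\frac{-49 - 22}{29 - 3} + 80\right)^{2}}{\left(6093 - 18678\right) - 32554} = \frac{-70 + \left(- \frac{71}{26} + 80\right)^{2}}{-12585 - 32554} = \frac{-70 + \left(\left(-71\right) \frac{1}{26} + 80\right)^{2}}{-45139} = \left(-70 + \left(- \frac{71}{26} + 80\right)^{2}\right) \left(- \frac{1}{45139}\right) = \left(-70 + \left(\frac{2009}{26}\right)^{2}\right) \left(- \frac{1}{45139}\right) = \left(-70 + \frac{4036081}{676}\right) \left(- \frac{1}{45139}\right) = \frac{3988761}{676} \left(- \frac{1}{45139}\right) = - \frac{3988761}{30513964}$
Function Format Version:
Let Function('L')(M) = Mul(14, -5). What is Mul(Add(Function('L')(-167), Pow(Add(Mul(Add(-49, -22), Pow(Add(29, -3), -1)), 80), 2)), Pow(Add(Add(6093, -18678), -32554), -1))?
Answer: Rational(-3988761, 30513964) ≈ -0.13072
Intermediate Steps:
Function('L')(M) = -70
Mul(Add(Function('L')(-167), Pow(Add(Mul(Add(-49, -22), Pow(Add(29, -3), -1)), 80), 2)), Pow(Add(Add(6093, -18678), -32554), -1)) = Mul(Add(-70, Pow(Add(Mul(Add(-49, -22), Pow(Add(29, -3), -1)), 80), 2)), Pow(Add(Add(6093, -18678), -32554), -1)) = Mul(Add(-70, Pow(Add(Mul(-71, Pow(26, -1)), 80), 2)), Pow(Add(-12585, -32554), -1)) = Mul(Add(-70, Pow(Add(Mul(-71, Rational(1, 26)), 80), 2)), Pow(-45139, -1)) = Mul(Add(-70, Pow(Add(Rational(-71, 26), 80), 2)), Rational(-1, 45139)) = Mul(Add(-70, Pow(Rational(2009, 26), 2)), Rational(-1, 45139)) = Mul(Add(-70, Rational(4036081, 676)), Rational(-1, 45139)) = Mul(Rational(3988761, 676), Rational(-1, 45139)) = Rational(-3988761, 30513964)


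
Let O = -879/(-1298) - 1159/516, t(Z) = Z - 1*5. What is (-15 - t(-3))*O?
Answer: 3677863/334884 ≈ 10.982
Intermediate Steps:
t(Z) = -5 + Z (t(Z) = Z - 5 = -5 + Z)
O = -525409/334884 (O = -879*(-1/1298) - 1159*1/516 = 879/1298 - 1159/516 = -525409/334884 ≈ -1.5689)
(-15 - t(-3))*O = (-15 - (-5 - 3))*(-525409/334884) = (-15 - 1*(-8))*(-525409/334884) = (-15 + 8)*(-525409/334884) = -7*(-525409/334884) = 3677863/334884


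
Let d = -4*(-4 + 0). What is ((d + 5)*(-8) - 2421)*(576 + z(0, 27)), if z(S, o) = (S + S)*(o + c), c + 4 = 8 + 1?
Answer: -1491264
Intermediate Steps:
d = 16 (d = -4*(-4) = 16)
c = 5 (c = -4 + (8 + 1) = -4 + 9 = 5)
z(S, o) = 2*S*(5 + o) (z(S, o) = (S + S)*(o + 5) = (2*S)*(5 + o) = 2*S*(5 + o))
((d + 5)*(-8) - 2421)*(576 + z(0, 27)) = ((16 + 5)*(-8) - 2421)*(576 + 2*0*(5 + 27)) = (21*(-8) - 2421)*(576 + 2*0*32) = (-168 - 2421)*(576 + 0) = -2589*576 = -1491264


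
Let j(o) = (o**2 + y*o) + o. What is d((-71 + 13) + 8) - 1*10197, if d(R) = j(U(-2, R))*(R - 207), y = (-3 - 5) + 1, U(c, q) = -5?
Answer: -24332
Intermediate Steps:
y = -7 (y = -8 + 1 = -7)
j(o) = o**2 - 6*o (j(o) = (o**2 - 7*o) + o = o**2 - 6*o)
d(R) = -11385 + 55*R (d(R) = (-5*(-6 - 5))*(R - 207) = (-5*(-11))*(-207 + R) = 55*(-207 + R) = -11385 + 55*R)
d((-71 + 13) + 8) - 1*10197 = (-11385 + 55*((-71 + 13) + 8)) - 1*10197 = (-11385 + 55*(-58 + 8)) - 10197 = (-11385 + 55*(-50)) - 10197 = (-11385 - 2750) - 10197 = -14135 - 10197 = -24332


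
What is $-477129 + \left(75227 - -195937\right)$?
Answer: $-205965$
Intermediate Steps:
$-477129 + \left(75227 - -195937\right) = -477129 + \left(75227 + 195937\right) = -477129 + 271164 = -205965$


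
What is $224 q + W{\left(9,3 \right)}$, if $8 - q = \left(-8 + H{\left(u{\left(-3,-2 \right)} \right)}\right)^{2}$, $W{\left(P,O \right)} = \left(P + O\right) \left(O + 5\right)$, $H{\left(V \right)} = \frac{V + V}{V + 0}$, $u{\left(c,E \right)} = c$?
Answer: $-6176$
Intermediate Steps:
$H{\left(V \right)} = 2$ ($H{\left(V \right)} = \frac{2 V}{V} = 2$)
$W{\left(P,O \right)} = \left(5 + O\right) \left(O + P\right)$ ($W{\left(P,O \right)} = \left(O + P\right) \left(5 + O\right) = \left(5 + O\right) \left(O + P\right)$)
$q = -28$ ($q = 8 - \left(-8 + 2\right)^{2} = 8 - \left(-6\right)^{2} = 8 - 36 = -28$)
$224 q + W{\left(9,3 \right)} = 224 \left(-28\right) + \left(3^{2} + 5 \cdot 3 + 5 \cdot 9 + 3 \cdot 9\right) = -6272 + \left(9 + 15 + 45 + 27\right) = -6272 + 96 = -6176$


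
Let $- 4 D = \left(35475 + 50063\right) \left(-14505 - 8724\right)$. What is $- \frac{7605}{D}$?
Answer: $- \frac{1690}{110386789} \approx -1.531 \cdot 10^{-5}$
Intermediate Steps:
$D = \frac{993481101}{2}$ ($D = - \frac{\left(35475 + 50063\right) \left(-14505 - 8724\right)}{4} = - \frac{85538 \left(-14505 - 8724\right)}{4} = - \frac{85538 \left(-23229\right)}{4} = \left(- \frac{1}{4}\right) \left(-1986962202\right) = \frac{993481101}{2} \approx 4.9674 \cdot 10^{8}$)
$- \frac{7605}{D} = - \frac{7605}{\frac{993481101}{2}} = \left(-7605\right) \frac{2}{993481101} = - \frac{1690}{110386789}$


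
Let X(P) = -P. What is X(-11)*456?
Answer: 5016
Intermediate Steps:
X(-11)*456 = -1*(-11)*456 = 11*456 = 5016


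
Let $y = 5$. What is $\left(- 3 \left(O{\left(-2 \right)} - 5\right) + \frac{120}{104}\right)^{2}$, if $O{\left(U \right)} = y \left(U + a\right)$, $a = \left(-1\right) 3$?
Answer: $\frac{1404225}{169} \approx 8309.0$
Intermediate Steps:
$a = -3$
$O{\left(U \right)} = -15 + 5 U$ ($O{\left(U \right)} = 5 \left(U - 3\right) = 5 \left(-3 + U\right) = -15 + 5 U$)
$\left(- 3 \left(O{\left(-2 \right)} - 5\right) + \frac{120}{104}\right)^{2} = \left(- 3 \left(\left(-15 + 5 \left(-2\right)\right) - 5\right) + \frac{120}{104}\right)^{2} = \left(- 3 \left(\left(-15 - 10\right) - 5\right) + 120 \cdot \frac{1}{104}\right)^{2} = \left(- 3 \left(-25 - 5\right) + \frac{15}{13}\right)^{2} = \left(\left(-3\right) \left(-30\right) + \frac{15}{13}\right)^{2} = \left(90 + \frac{15}{13}\right)^{2} = \left(\frac{1185}{13}\right)^{2} = \frac{1404225}{169}$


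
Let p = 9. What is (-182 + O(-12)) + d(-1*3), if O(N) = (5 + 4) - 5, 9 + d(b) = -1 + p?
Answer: -179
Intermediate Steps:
d(b) = -1 (d(b) = -9 + (-1 + 9) = -9 + 8 = -1)
O(N) = 4 (O(N) = 9 - 5 = 4)
(-182 + O(-12)) + d(-1*3) = (-182 + 4) - 1 = -178 - 1 = -179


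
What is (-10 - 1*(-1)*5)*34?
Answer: -170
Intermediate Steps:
(-10 - 1*(-1)*5)*34 = (-10 + 1*5)*34 = (-10 + 5)*34 = -5*34 = -170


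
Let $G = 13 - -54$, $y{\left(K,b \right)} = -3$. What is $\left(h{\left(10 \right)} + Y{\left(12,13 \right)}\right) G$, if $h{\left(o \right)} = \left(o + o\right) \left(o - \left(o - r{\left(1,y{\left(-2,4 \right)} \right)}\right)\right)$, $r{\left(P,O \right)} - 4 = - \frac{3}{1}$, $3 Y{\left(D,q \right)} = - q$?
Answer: $\frac{3149}{3} \approx 1049.7$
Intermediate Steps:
$Y{\left(D,q \right)} = - \frac{q}{3}$ ($Y{\left(D,q \right)} = \frac{\left(-1\right) q}{3} = - \frac{q}{3}$)
$r{\left(P,O \right)} = 1$ ($r{\left(P,O \right)} = 4 - \frac{3}{1} = 4 - 3 = 1$)
$G = 67$ ($G = 13 + 54 = 67$)
$h{\left(o \right)} = 2 o$ ($h{\left(o \right)} = \left(o + o\right) \left(o - \left(-1 + o\right)\right) = 2 o 1 = 2 o$)
$\left(h{\left(10 \right)} + Y{\left(12,13 \right)}\right) G = \left(2 \cdot 10 - \frac{13}{3}\right) 67 = \left(20 - \frac{13}{3}\right) 67 = \frac{47}{3} \cdot 67 = \frac{3149}{3}$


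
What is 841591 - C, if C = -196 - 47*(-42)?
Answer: 839813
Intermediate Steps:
C = 1778 (C = -196 + 1974 = 1778)
841591 - C = 841591 - 1*1778 = 841591 - 1778 = 839813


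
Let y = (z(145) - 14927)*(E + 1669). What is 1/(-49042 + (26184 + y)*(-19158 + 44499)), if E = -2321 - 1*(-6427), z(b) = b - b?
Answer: -1/2183817513223 ≈ -4.5791e-13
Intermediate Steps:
z(b) = 0
E = 4106 (E = -2321 + 6427 = 4106)
y = -86203425 (y = (0 - 14927)*(4106 + 1669) = -14927*5775 = -86203425)
1/(-49042 + (26184 + y)*(-19158 + 44499)) = 1/(-49042 + (26184 - 86203425)*(-19158 + 44499)) = 1/(-49042 - 86177241*25341) = 1/(-49042 - 2183817464181) = 1/(-2183817513223) = -1/2183817513223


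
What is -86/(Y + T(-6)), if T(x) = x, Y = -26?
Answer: 43/16 ≈ 2.6875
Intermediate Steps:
-86/(Y + T(-6)) = -86/(-26 - 6) = -86/(-32) = -86*(-1/32) = 43/16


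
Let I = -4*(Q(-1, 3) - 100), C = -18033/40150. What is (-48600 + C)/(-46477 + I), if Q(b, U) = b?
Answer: 1951308033/1849830950 ≈ 1.0549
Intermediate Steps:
C = -18033/40150 (C = -18033*1/40150 = -18033/40150 ≈ -0.44914)
I = 404 (I = -4*(-1 - 100) = -4*(-101) = 404)
(-48600 + C)/(-46477 + I) = (-48600 - 18033/40150)/(-46477 + 404) = -1951308033/40150/(-46073) = -1951308033/40150*(-1/46073) = 1951308033/1849830950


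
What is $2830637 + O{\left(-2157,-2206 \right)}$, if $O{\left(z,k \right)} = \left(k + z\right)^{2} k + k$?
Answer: $-41990077983$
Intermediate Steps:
$O{\left(z,k \right)} = k + k \left(k + z\right)^{2}$ ($O{\left(z,k \right)} = k \left(k + z\right)^{2} + k = k + k \left(k + z\right)^{2}$)
$2830637 + O{\left(-2157,-2206 \right)} = 2830637 - 2206 \left(1 + \left(-2206 - 2157\right)^{2}\right) = 2830637 - 2206 \left(1 + \left(-4363\right)^{2}\right) = 2830637 - 2206 \left(1 + 19035769\right) = 2830637 - 41992908620 = -41990077983$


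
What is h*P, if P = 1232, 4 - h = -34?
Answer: 46816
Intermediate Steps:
h = 38 (h = 4 - 1*(-34) = 4 + 34 = 38)
h*P = 38*1232 = 46816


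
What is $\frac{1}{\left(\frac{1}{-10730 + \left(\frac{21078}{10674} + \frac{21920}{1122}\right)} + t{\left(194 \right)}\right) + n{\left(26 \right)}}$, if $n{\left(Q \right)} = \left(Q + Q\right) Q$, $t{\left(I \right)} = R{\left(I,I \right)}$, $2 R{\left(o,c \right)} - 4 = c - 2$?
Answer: $\frac{3562425079}{5165516031877} \approx 0.00068966$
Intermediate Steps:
$R{\left(o,c \right)} = 1 + \frac{c}{2}$ ($R{\left(o,c \right)} = 2 + \frac{c - 2}{2} = 2 + \frac{-2 + c}{2} = 2 + \left(-1 + \frac{c}{2}\right) = 1 + \frac{c}{2}$)
$t{\left(I \right)} = 1 + \frac{I}{2}$
$n{\left(Q \right)} = 2 Q^{2}$ ($n{\left(Q \right)} = 2 Q Q = 2 Q^{2}$)
$\frac{1}{\left(\frac{1}{-10730 + \left(\frac{21078}{10674} + \frac{21920}{1122}\right)} + t{\left(194 \right)}\right) + n{\left(26 \right)}} = \frac{1}{\left(\frac{1}{-10730 + \left(\frac{21078}{10674} + \frac{21920}{1122}\right)} + \left(1 + \frac{1}{2} \cdot 194\right)\right) + 2 \cdot 26^{2}} = \frac{1}{\left(\frac{1}{-10730 + \left(21078 \cdot \frac{1}{10674} + 21920 \cdot \frac{1}{1122}\right)} + \left(1 + 97\right)\right) + 2 \cdot 676} = \frac{1}{\left(\frac{1}{-10730 + \left(\frac{1171}{593} + \frac{10960}{561}\right)} + 98\right) + 1352} = \frac{1}{\left(\frac{1}{-10730 + \frac{7156211}{332673}} + 98\right) + 1352} = \frac{1}{\left(\frac{1}{- \frac{3562425079}{332673}} + 98\right) + 1352} = \frac{1}{\left(- \frac{332673}{3562425079} + 98\right) + 1352} = \frac{1}{\frac{349117325069}{3562425079} + 1352} = \frac{1}{\frac{5165516031877}{3562425079}} = \frac{3562425079}{5165516031877}$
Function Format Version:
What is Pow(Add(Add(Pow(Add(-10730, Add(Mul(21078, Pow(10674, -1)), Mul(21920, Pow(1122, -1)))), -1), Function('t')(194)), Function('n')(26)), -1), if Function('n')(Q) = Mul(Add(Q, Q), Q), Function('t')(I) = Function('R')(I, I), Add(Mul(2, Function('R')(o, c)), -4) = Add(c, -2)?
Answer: Rational(3562425079, 5165516031877) ≈ 0.00068966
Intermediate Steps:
Function('R')(o, c) = Add(1, Mul(Rational(1, 2), c)) (Function('R')(o, c) = Add(2, Mul(Rational(1, 2), Add(c, -2))) = Add(2, Mul(Rational(1, 2), Add(-2, c))) = Add(2, Add(-1, Mul(Rational(1, 2), c))) = Add(1, Mul(Rational(1, 2), c)))
Function('t')(I) = Add(1, Mul(Rational(1, 2), I))
Function('n')(Q) = Mul(2, Pow(Q, 2)) (Function('n')(Q) = Mul(Mul(2, Q), Q) = Mul(2, Pow(Q, 2)))
Pow(Add(Add(Pow(Add(-10730, Add(Mul(21078, Pow(10674, -1)), Mul(21920, Pow(1122, -1)))), -1), Function('t')(194)), Function('n')(26)), -1) = Pow(Add(Add(Pow(Add(-10730, Add(Mul(21078, Pow(10674, -1)), Mul(21920, Pow(1122, -1)))), -1), Add(1, Mul(Rational(1, 2), 194))), Mul(2, Pow(26, 2))), -1) = Pow(Add(Add(Pow(Add(-10730, Add(Mul(21078, Rational(1, 10674)), Mul(21920, Rational(1, 1122)))), -1), Add(1, 97)), Mul(2, 676)), -1) = Pow(Add(Add(Pow(Add(-10730, Add(Rational(1171, 593), Rational(10960, 561))), -1), 98), 1352), -1) = Pow(Add(Add(Pow(Add(-10730, Rational(7156211, 332673)), -1), 98), 1352), -1) = Pow(Add(Add(Pow(Rational(-3562425079, 332673), -1), 98), 1352), -1) = Pow(Add(Add(Rational(-332673, 3562425079), 98), 1352), -1) = Pow(Add(Rational(349117325069, 3562425079), 1352), -1) = Pow(Rational(5165516031877, 3562425079), -1) = Rational(3562425079, 5165516031877)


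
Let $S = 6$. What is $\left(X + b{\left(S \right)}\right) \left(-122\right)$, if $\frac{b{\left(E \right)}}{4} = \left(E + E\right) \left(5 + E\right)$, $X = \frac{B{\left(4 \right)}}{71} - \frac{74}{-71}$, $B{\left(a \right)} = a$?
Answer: $- \frac{4583052}{71} \approx -64550.0$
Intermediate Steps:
$X = \frac{78}{71}$ ($X = \frac{4}{71} - \frac{74}{-71} = 4 \cdot \frac{1}{71} - - \frac{74}{71} = \frac{4}{71} + \frac{74}{71} = \frac{78}{71} \approx 1.0986$)
$b{\left(E \right)} = 8 E \left(5 + E\right)$ ($b{\left(E \right)} = 4 \left(E + E\right) \left(5 + E\right) = 4 \cdot 2 E \left(5 + E\right) = 8 E \left(5 + E\right)$)
$\left(X + b{\left(S \right)}\right) \left(-122\right) = \left(\frac{78}{71} + 8 \cdot 6 \left(5 + 6\right)\right) \left(-122\right) = \left(\frac{78}{71} + 8 \cdot 6 \cdot 11\right) \left(-122\right) = \left(\frac{78}{71} + 528\right) \left(-122\right) = \frac{37566}{71} \left(-122\right) = - \frac{4583052}{71}$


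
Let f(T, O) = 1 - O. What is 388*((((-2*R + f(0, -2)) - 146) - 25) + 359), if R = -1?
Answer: 74884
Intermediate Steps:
388*((((-2*R + f(0, -2)) - 146) - 25) + 359) = 388*((((-2*(-1) + (1 - 1*(-2))) - 146) - 25) + 359) = 388*((((2 + (1 + 2)) - 146) - 25) + 359) = 388*((((2 + 3) - 146) - 25) + 359) = 388*(((5 - 146) - 25) + 359) = 388*((-141 - 25) + 359) = 388*(-166 + 359) = 388*193 = 74884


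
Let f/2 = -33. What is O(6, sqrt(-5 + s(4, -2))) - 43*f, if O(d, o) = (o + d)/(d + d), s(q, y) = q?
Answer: 5677/2 + I/12 ≈ 2838.5 + 0.083333*I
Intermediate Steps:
f = -66 (f = 2*(-33) = -66)
O(d, o) = (d + o)/(2*d) (O(d, o) = (d + o)/((2*d)) = (d + o)*(1/(2*d)) = (d + o)/(2*d))
O(6, sqrt(-5 + s(4, -2))) - 43*f = (1/2)*(6 + sqrt(-5 + 4))/6 - 43*(-66) = (1/2)*(1/6)*(6 + sqrt(-1)) + 2838 = (1/2)*(1/6)*(6 + I) + 2838 = (1/2 + I/12) + 2838 = 5677/2 + I/12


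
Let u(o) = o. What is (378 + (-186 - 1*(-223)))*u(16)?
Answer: 6640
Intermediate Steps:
(378 + (-186 - 1*(-223)))*u(16) = (378 + (-186 - 1*(-223)))*16 = (378 + (-186 + 223))*16 = (378 + 37)*16 = 415*16 = 6640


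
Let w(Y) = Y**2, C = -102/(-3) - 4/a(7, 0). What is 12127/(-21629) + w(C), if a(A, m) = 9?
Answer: 1971669029/1751949 ≈ 1125.4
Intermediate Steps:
C = 302/9 (C = -102/(-3) - 4/9 = -102*(-1/3) - 4*1/9 = 34 - 4/9 = 302/9 ≈ 33.556)
12127/(-21629) + w(C) = 12127/(-21629) + (302/9)**2 = 12127*(-1/21629) + 91204/81 = -12127/21629 + 91204/81 = 1971669029/1751949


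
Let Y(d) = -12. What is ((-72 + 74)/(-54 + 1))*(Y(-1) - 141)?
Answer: 306/53 ≈ 5.7736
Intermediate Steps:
((-72 + 74)/(-54 + 1))*(Y(-1) - 141) = ((-72 + 74)/(-54 + 1))*(-12 - 141) = (2/(-53))*(-153) = (2*(-1/53))*(-153) = -2/53*(-153) = 306/53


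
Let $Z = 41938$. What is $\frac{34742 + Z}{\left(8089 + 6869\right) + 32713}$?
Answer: $\frac{76680}{47671} \approx 1.6085$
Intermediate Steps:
$\frac{34742 + Z}{\left(8089 + 6869\right) + 32713} = \frac{34742 + 41938}{\left(8089 + 6869\right) + 32713} = \frac{76680}{14958 + 32713} = \frac{76680}{47671}$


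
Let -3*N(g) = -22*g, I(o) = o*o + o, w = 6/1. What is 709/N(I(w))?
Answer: 709/308 ≈ 2.3019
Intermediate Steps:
w = 6 (w = 6*1 = 6)
I(o) = o + o² (I(o) = o² + o = o + o²)
N(g) = 22*g/3 (N(g) = -(-22)*g/3 = 22*g/3)
709/N(I(w)) = 709/((22*(6*(1 + 6))/3)) = 709/((22*(6*7)/3)) = 709/(((22/3)*42)) = 709/308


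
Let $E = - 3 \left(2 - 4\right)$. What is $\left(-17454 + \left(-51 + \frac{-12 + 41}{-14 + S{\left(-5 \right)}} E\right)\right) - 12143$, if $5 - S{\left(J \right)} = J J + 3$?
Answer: $- \frac{1097150}{37} \approx -29653.0$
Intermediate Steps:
$S{\left(J \right)} = 2 - J^{2}$ ($S{\left(J \right)} = 5 - \left(J J + 3\right) = 5 - \left(J^{2} + 3\right) = 5 - \left(3 + J^{2}\right) = 2 - J^{2}$)
$E = 6$ ($E = \left(-3\right) \left(-2\right) = 6$)
$\left(-17454 + \left(-51 + \frac{-12 + 41}{-14 + S{\left(-5 \right)}} E\right)\right) - 12143 = \left(-17454 - \left(51 - \frac{-12 + 41}{-14 + \left(2 - \left(-5\right)^{2}\right)} 6\right)\right) - 12143 = \left(-17454 - \left(51 - \frac{29}{-14 + \left(2 - 25\right)} 6\right)\right) - 12143 = \left(-17454 - \left(51 - \frac{29}{-14 - 23} \cdot 6\right)\right) - 12143 = \left(-17454 - \left(51 - \frac{29}{-37} \cdot 6\right)\right) - 12143 = \left(-17454 - \left(51 - 29 \left(- \frac{1}{37}\right) 6\right)\right) - 12143 = \left(-17454 - \frac{2061}{37}\right) - 12143 = - \frac{647859}{37} - 12143 = - \frac{1097150}{37}$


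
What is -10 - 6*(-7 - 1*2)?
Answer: 44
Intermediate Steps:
-10 - 6*(-7 - 1*2) = -10 - 6*(-7 - 2) = -10 - 6*(-9) = -10 + 54 = 44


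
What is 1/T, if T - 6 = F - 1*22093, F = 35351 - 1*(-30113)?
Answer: 1/43377 ≈ 2.3054e-5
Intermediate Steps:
F = 65464 (F = 35351 + 30113 = 65464)
T = 43377 (T = 6 + (65464 - 1*22093) = 6 + (65464 - 22093) = 6 + 43371 = 43377)
1/T = 1/43377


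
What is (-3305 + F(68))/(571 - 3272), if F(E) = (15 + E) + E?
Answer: 3154/2701 ≈ 1.1677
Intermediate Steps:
F(E) = 15 + 2*E
(-3305 + F(68))/(571 - 3272) = (-3305 + (15 + 2*68))/(571 - 3272) = (-3305 + (15 + 136))/(-2701) = (-3305 + 151)*(-1/2701) = -3154*(-1/2701) = 3154/2701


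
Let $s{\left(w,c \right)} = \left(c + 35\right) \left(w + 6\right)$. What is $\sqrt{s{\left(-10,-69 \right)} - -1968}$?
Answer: $2 \sqrt{526} \approx 45.869$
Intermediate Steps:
$s{\left(w,c \right)} = \left(6 + w\right) \left(35 + c\right)$ ($s{\left(w,c \right)} = \left(35 + c\right) \left(6 + w\right) = \left(6 + w\right) \left(35 + c\right)$)
$\sqrt{s{\left(-10,-69 \right)} - -1968} = \sqrt{\left(210 + 6 \left(-69\right) + 35 \left(-10\right) - -690\right) - -1968} = \sqrt{\left(210 - 414 - 350 + 690\right) + 1968} = \sqrt{136 + 1968} = \sqrt{2104} = 2 \sqrt{526}$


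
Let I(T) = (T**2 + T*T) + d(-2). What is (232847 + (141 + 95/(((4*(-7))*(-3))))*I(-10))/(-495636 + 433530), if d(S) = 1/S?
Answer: -696539/165616 ≈ -4.2057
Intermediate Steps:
I(T) = -1/2 + 2*T**2 (I(T) = (T**2 + T*T) + 1/(-2) = (T**2 + T**2) - 1/2 = 2*T**2 - 1/2 = -1/2 + 2*T**2)
(232847 + (141 + 95/(((4*(-7))*(-3))))*I(-10))/(-495636 + 433530) = (232847 + (141 + 95/(((4*(-7))*(-3))))*(-1/2 + 2*(-10)**2))/(-495636 + 433530) = (232847 + (141 + 95/((-28*(-3))))*(-1/2 + 2*100))/(-62106) = (232847 + (141 + 95/84)*(-1/2 + 200))*(-1/62106) = (232847 + (141 + 95*(1/84))*(399/2))*(-1/62106) = (232847 + (141 + 95/84)*(399/2))*(-1/62106) = (232847 + (11939/84)*(399/2))*(-1/62106) = (232847 + 226841/8)*(-1/62106) = (2089617/8)*(-1/62106) = -696539/165616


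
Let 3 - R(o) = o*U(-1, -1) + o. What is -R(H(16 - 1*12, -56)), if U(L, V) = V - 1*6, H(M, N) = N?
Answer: 333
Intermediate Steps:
U(L, V) = -6 + V (U(L, V) = V - 6 = -6 + V)
R(o) = 3 + 6*o (R(o) = 3 - (o*(-6 - 1) + o) = 3 - (o*(-7) + o) = 3 - (-7*o + o) = 3 - (-6)*o = 3 + 6*o)
-R(H(16 - 1*12, -56)) = -(3 + 6*(-56)) = -(3 - 336) = -1*(-333) = 333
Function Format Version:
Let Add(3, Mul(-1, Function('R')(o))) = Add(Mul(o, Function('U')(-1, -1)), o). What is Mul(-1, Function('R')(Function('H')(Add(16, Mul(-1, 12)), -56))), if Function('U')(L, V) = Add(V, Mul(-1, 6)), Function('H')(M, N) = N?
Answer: 333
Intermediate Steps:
Function('U')(L, V) = Add(-6, V) (Function('U')(L, V) = Add(V, -6) = Add(-6, V))
Function('R')(o) = Add(3, Mul(6, o)) (Function('R')(o) = Add(3, Mul(-1, Add(Mul(o, Add(-6, -1)), o))) = Add(3, Mul(-1, Add(Mul(o, -7), o))) = Add(3, Mul(-1, Add(Mul(-7, o), o))) = Add(3, Mul(-1, Mul(-6, o))) = Add(3, Mul(6, o)))
Mul(-1, Function('R')(Function('H')(Add(16, Mul(-1, 12)), -56))) = Mul(-1, Add(3, Mul(6, -56))) = Mul(-1, Add(3, -336)) = Mul(-1, -333) = 333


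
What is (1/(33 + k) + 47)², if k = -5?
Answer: 1734489/784 ≈ 2212.4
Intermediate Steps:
(1/(33 + k) + 47)² = (1/(33 - 5) + 47)² = (1/28 + 47)² = (1317/28)² = 1734489/784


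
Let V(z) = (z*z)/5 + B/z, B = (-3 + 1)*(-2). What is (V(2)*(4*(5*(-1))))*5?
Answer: -280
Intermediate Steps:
B = 4 (B = -2*(-2) = 4)
V(z) = 4/z + z²/5 (V(z) = (z*z)/5 + 4/z = z²*(⅕) + 4/z = z²/5 + 4/z = 4/z + z²/5)
(V(2)*(4*(5*(-1))))*5 = (((⅕)*(20 + 2³)/2)*(4*(5*(-1))))*5 = (((⅕)*(½)*(20 + 8))*(4*(-5)))*5 = (((⅕)*(½)*28)*(-20))*5 = ((14/5)*(-20))*5 = -56*5 = -280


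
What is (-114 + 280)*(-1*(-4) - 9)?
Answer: -830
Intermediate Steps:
(-114 + 280)*(-1*(-4) - 9) = 166*(4 - 9) = 166*(-5) = -830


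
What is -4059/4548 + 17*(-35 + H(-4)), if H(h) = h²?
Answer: -491021/1516 ≈ -323.89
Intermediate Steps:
-4059/4548 + 17*(-35 + H(-4)) = -4059/4548 + 17*(-35 + (-4)²) = -4059*1/4548 + 17*(-35 + 16) = -1353/1516 + 17*(-19) = -1353/1516 - 323 = -491021/1516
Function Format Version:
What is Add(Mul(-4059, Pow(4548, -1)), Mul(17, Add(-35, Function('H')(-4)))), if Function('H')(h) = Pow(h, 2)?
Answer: Rational(-491021, 1516) ≈ -323.89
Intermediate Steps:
Add(Mul(-4059, Pow(4548, -1)), Mul(17, Add(-35, Function('H')(-4)))) = Add(Mul(-4059, Pow(4548, -1)), Mul(17, Add(-35, Pow(-4, 2)))) = Add(Mul(-4059, Rational(1, 4548)), Mul(17, Add(-35, 16))) = Add(Rational(-1353, 1516), Mul(17, -19)) = Add(Rational(-1353, 1516), -323) = Rational(-491021, 1516)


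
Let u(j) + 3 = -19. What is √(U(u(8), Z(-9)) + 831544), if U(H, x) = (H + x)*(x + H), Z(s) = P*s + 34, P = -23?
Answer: √879505 ≈ 937.82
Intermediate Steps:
u(j) = -22 (u(j) = -3 - 19 = -22)
Z(s) = 34 - 23*s (Z(s) = -23*s + 34 = 34 - 23*s)
U(H, x) = (H + x)² (U(H, x) = (H + x)*(H + x) = (H + x)²)
√(U(u(8), Z(-9)) + 831544) = √((-22 + (34 - 23*(-9)))² + 831544) = √((-22 + (34 + 207))² + 831544) = √((-22 + 241)² + 831544) = √(219² + 831544) = √(47961 + 831544) = √879505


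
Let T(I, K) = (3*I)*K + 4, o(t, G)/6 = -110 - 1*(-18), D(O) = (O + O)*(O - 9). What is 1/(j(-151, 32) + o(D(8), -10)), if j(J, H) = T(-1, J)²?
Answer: 1/208297 ≈ 4.8008e-6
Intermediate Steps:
D(O) = 2*O*(-9 + O) (D(O) = (2*O)*(-9 + O) = 2*O*(-9 + O))
o(t, G) = -552 (o(t, G) = 6*(-110 - 1*(-18)) = 6*(-110 + 18) = 6*(-92) = -552)
T(I, K) = 4 + 3*I*K (T(I, K) = 3*I*K + 4 = 4 + 3*I*K)
j(J, H) = (4 - 3*J)² (j(J, H) = (4 + 3*(-1)*J)² = (4 - 3*J)²)
1/(j(-151, 32) + o(D(8), -10)) = 1/((-4 + 3*(-151))² - 552) = 1/((-4 - 453)² - 552) = 1/((-457)² - 552) = 1/(208849 - 552) = 1/208297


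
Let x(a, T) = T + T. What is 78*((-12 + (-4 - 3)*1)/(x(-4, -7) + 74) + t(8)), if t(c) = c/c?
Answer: 533/10 ≈ 53.300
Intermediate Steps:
x(a, T) = 2*T
t(c) = 1
78*((-12 + (-4 - 3)*1)/(x(-4, -7) + 74) + t(8)) = 78*((-12 + (-4 - 3)*1)/(2*(-7) + 74) + 1) = 78*((-12 - 7*1)/(-14 + 74) + 1) = 78*((-12 - 7)/60 + 1) = 78*(-19*1/60 + 1) = 78*(-19/60 + 1) = 78*(41/60) = 533/10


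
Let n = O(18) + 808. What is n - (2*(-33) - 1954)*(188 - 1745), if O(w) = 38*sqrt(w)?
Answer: -3144332 + 114*sqrt(2) ≈ -3.1442e+6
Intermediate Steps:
n = 808 + 114*sqrt(2) (n = 38*sqrt(18) + 808 = 38*(3*sqrt(2)) + 808 = 114*sqrt(2) + 808 = 808 + 114*sqrt(2) ≈ 969.22)
n - (2*(-33) - 1954)*(188 - 1745) = (808 + 114*sqrt(2)) - (2*(-33) - 1954)*(188 - 1745) = (808 + 114*sqrt(2)) - (-66 - 1954)*(-1557) = (808 + 114*sqrt(2)) - (-2020)*(-1557) = (808 + 114*sqrt(2)) - 1*3145140 = (808 + 114*sqrt(2)) - 3145140 = -3144332 + 114*sqrt(2)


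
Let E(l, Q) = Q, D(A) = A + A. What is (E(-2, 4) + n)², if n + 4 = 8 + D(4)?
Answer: 256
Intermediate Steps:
D(A) = 2*A
n = 12 (n = -4 + (8 + 2*4) = -4 + (8 + 8) = -4 + 16 = 12)
(E(-2, 4) + n)² = (4 + 12)² = 16² = 256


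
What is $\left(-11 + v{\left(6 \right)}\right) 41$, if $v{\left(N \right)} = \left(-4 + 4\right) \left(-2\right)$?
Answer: $-451$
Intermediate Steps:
$v{\left(N \right)} = 0$ ($v{\left(N \right)} = 0 \left(-2\right) = 0$)
$\left(-11 + v{\left(6 \right)}\right) 41 = \left(-11 + 0\right) 41 = \left(-11\right) 41 = -451$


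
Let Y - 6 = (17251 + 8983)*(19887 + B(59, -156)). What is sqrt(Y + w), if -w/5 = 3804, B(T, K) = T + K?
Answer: sqrt(519151846) ≈ 22785.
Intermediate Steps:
B(T, K) = K + T
w = -19020 (w = -5*3804 = -19020)
Y = 519170866 (Y = 6 + (17251 + 8983)*(19887 + (-156 + 59)) = 6 + 26234*(19887 - 97) = 6 + 26234*19790 = 6 + 519170860 = 519170866)
sqrt(Y + w) = sqrt(519170866 - 19020) = sqrt(519151846)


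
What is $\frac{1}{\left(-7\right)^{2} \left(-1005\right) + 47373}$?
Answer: $- \frac{1}{1872} \approx -0.00053419$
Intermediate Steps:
$\frac{1}{\left(-7\right)^{2} \left(-1005\right) + 47373} = \frac{1}{49 \left(-1005\right) + 47373} = \frac{1}{-49245 + 47373} = \frac{1}{-1872} = - \frac{1}{1872}$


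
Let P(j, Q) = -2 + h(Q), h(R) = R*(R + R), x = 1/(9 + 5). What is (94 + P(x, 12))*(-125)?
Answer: -47500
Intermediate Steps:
x = 1/14 ≈ 0.071429
h(R) = 2*R² (h(R) = R*(2*R) = 2*R²)
P(j, Q) = -2 + 2*Q²
(94 + P(x, 12))*(-125) = (94 + (-2 + 2*12²))*(-125) = (94 + (-2 + 2*144))*(-125) = (94 + (-2 + 288))*(-125) = (94 + 286)*(-125) = 380*(-125) = -47500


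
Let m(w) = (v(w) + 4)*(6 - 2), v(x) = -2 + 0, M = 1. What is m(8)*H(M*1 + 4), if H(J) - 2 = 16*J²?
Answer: 3216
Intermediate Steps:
v(x) = -2
H(J) = 2 + 16*J²
m(w) = 8 (m(w) = (-2 + 4)*(6 - 2) = 2*4 = 8)
m(8)*H(M*1 + 4) = 8*(2 + 16*(1*1 + 4)²) = 8*(2 + 16*(1 + 4)²) = 8*(2 + 16*5²) = 8*(2 + 16*25) = 8*(2 + 400) = 8*402 = 3216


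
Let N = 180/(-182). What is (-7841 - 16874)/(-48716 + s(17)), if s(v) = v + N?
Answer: 2249065/4431699 ≈ 0.50749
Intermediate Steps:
N = -90/91 (N = 180*(-1/182) = -90/91 ≈ -0.98901)
s(v) = -90/91 + v (s(v) = v - 90/91 = -90/91 + v)
(-7841 - 16874)/(-48716 + s(17)) = (-7841 - 16874)/(-48716 + (-90/91 + 17)) = -24715/(-48716 + 1457/91) = -24715/(-4431699/91) = -24715*(-91/4431699) = 2249065/4431699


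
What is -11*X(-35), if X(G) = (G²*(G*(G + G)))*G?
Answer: 1155481250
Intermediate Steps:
X(G) = 2*G⁵ (X(G) = (G²*(G*(2*G)))*G = (G²*(2*G²))*G = (2*G⁴)*G = 2*G⁵)
-11*X(-35) = -22*(-35)⁵ = -22*(-52521875) = -11*(-105043750) = 1155481250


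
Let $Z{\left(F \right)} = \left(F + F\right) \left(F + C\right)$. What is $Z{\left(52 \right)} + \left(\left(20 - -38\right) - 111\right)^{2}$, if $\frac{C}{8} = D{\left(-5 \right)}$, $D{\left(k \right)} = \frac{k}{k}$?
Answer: $9049$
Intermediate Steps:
$D{\left(k \right)} = 1$
$C = 8$ ($C = 8 \cdot 1 = 8$)
$Z{\left(F \right)} = 2 F \left(8 + F\right)$ ($Z{\left(F \right)} = \left(F + F\right) \left(F + 8\right) = 2 F \left(8 + F\right)$)
$Z{\left(52 \right)} + \left(\left(20 - -38\right) - 111\right)^{2} = 2 \cdot 52 \left(8 + 52\right) + \left(\left(20 - -38\right) - 111\right)^{2} = 2 \cdot 52 \cdot 60 + \left(\left(20 + 38\right) - 111\right)^{2} = 6240 + \left(58 - 111\right)^{2} = 6240 + \left(-53\right)^{2} = 6240 + 2809 = 9049$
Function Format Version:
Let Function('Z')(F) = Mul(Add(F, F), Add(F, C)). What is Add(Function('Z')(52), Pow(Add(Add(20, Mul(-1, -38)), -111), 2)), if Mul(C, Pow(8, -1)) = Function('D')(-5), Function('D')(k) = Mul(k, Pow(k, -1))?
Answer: 9049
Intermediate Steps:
Function('D')(k) = 1
C = 8 (C = Mul(8, 1) = 8)
Function('Z')(F) = Mul(2, F, Add(8, F)) (Function('Z')(F) = Mul(Add(F, F), Add(F, 8)) = Mul(Mul(2, F), Add(8, F)) = Mul(2, F, Add(8, F)))
Add(Function('Z')(52), Pow(Add(Add(20, Mul(-1, -38)), -111), 2)) = Add(Mul(2, 52, Add(8, 52)), Pow(Add(Add(20, Mul(-1, -38)), -111), 2)) = Add(Mul(2, 52, 60), Pow(Add(Add(20, 38), -111), 2)) = Add(6240, Pow(Add(58, -111), 2)) = Add(6240, Pow(-53, 2)) = Add(6240, 2809) = 9049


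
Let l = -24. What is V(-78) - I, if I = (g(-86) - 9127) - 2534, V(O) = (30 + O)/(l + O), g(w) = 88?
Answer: 196749/17 ≈ 11573.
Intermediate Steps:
V(O) = (30 + O)/(-24 + O)
I = -11573 (I = (88 - 9127) - 2534 = -9039 - 2534 = -11573)
V(-78) - I = (30 - 78)/(-24 - 78) - 1*(-11573) = -48/(-102) + 11573 = -1/102*(-48) + 11573 = 8/17 + 11573 = 196749/17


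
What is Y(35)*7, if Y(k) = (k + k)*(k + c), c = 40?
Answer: 36750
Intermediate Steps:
Y(k) = 2*k*(40 + k) (Y(k) = (k + k)*(k + 40) = (2*k)*(40 + k) = 2*k*(40 + k))
Y(35)*7 = (2*35*(40 + 35))*7 = (2*35*75)*7 = 5250*7 = 36750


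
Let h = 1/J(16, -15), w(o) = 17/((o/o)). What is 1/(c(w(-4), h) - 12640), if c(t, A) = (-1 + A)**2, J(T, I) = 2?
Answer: -4/50559 ≈ -7.9116e-5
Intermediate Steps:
w(o) = 17 (w(o) = 17/1 = 17*1 = 17)
h = 1/2 ≈ 0.50000
1/(c(w(-4), h) - 12640) = 1/((-1 + 1/2)**2 - 12640) = 1/((-1/2)**2 - 12640) = 1/(1/4 - 12640) = 1/(-50559/4) = -4/50559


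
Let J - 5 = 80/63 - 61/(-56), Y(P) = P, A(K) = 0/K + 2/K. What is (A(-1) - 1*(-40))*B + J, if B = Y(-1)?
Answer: -15443/504 ≈ -30.641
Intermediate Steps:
A(K) = 2/K (A(K) = 0 + 2/K = 2/K)
J = 3709/504 (J = 5 + (80/63 - 61/(-56)) = 5 + (80*(1/63) - 61*(-1/56)) = 5 + (80/63 + 61/56) = 5 + 1189/504 = 3709/504 ≈ 7.3591)
B = -1
(A(-1) - 1*(-40))*B + J = (2/(-1) - 1*(-40))*(-1) + 3709/504 = (2*(-1) + 40)*(-1) + 3709/504 = (-2 + 40)*(-1) + 3709/504 = 38*(-1) + 3709/504 = -38 + 3709/504 = -15443/504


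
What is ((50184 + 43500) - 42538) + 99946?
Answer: 151092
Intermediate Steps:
((50184 + 43500) - 42538) + 99946 = (93684 - 42538) + 99946 = 51146 + 99946 = 151092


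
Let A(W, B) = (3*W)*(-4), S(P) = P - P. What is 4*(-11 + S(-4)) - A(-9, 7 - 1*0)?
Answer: -152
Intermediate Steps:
S(P) = 0
A(W, B) = -12*W
4*(-11 + S(-4)) - A(-9, 7 - 1*0) = 4*(-11 + 0) - (-12)*(-9) = 4*(-11) - 1*108 = -44 - 108 = -152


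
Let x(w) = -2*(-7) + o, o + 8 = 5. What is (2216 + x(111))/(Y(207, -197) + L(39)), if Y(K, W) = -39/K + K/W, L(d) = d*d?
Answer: 30271611/20658109 ≈ 1.4654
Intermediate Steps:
L(d) = d²
o = -3 (o = -8 + 5 = -3)
x(w) = 11 (x(w) = -2*(-7) - 3 = 14 - 3 = 11)
(2216 + x(111))/(Y(207, -197) + L(39)) = (2216 + 11)/((-39/207 + 207/(-197)) + 39²) = 2227/((-39*1/207 + 207*(-1/197)) + 1521) = 2227/((-13/69 - 207/197) + 1521) = 2227/(-16844/13593 + 1521) = 2227/(20658109/13593) = 2227*(13593/20658109) = 30271611/20658109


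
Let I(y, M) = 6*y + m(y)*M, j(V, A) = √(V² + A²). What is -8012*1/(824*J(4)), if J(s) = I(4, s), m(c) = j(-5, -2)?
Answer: -6009/2884 + 2003*√29/5768 ≈ -0.21351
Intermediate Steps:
j(V, A) = √(A² + V²)
m(c) = √29 (m(c) = √((-2)² + (-5)²) = √(4 + 25) = √29)
I(y, M) = 6*y + M*√29 (I(y, M) = 6*y + √29*M = 6*y + M*√29)
J(s) = 24 + s*√29 (J(s) = 6*4 + s*√29 = 24 + s*√29)
-8012*1/(824*J(4)) = -8012*1/(824*(24 + 4*√29)) = -8012/(19776 + 3296*√29)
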